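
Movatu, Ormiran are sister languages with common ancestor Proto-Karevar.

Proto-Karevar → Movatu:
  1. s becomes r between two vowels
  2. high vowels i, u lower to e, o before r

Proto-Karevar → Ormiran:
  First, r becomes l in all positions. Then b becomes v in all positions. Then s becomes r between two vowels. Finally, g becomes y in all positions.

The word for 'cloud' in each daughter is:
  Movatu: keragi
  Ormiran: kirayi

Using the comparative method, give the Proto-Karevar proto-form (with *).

*kisagi

Position 3: Movatu has r, Ormiran has r. In Ormiran, r can only continue *s, so the proto-segment is *s.
Position 2: Movatu has e, Ormiran has i. Ormiran preserves i here (none of its changes turn any other segment into i), so the proto-segment is *i.
This points to *kisagi. Verify forward in each daughter:
Movatu: *kisagi > kiragi > keragi  (by rhotacism, pre-rhotic lowering)
Ormiran: start from *kisagi.
  rule 1: no change — kisagi
  rule 2: no change — kisagi
  rule 3 (rhotacism): kisagi → kiragi
  rule 4 (unconditioned shift): kiragi → kirayi
  ⇒ Ormiran kirayi
Only *kisagi yields all of Movatu keragi, Ormiran kirayi.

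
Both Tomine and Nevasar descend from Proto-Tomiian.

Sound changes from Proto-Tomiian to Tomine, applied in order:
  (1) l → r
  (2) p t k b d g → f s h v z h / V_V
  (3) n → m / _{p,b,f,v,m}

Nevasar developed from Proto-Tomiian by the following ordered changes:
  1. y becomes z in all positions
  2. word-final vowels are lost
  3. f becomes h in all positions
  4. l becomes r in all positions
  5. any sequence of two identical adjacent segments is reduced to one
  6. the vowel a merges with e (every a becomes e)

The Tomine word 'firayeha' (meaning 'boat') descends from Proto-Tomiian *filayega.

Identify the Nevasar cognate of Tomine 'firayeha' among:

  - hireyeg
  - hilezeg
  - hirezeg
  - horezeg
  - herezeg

Nevasar: *filayega
  filayega → filazega   [unconditioned shift]
  filazega → filazeg   [apocope]
  filazeg → hilazeg   [unconditioned shift]
  hilazeg → hirazeg   [unconditioned shift]
  hirazeg (rule 5 does not apply)
  hirazeg → hirezeg   [vowel merger]
  giving Nevasar hirezeg.
Only 'hirezeg' matches the regular Nevasar development of *filayega.

hirezeg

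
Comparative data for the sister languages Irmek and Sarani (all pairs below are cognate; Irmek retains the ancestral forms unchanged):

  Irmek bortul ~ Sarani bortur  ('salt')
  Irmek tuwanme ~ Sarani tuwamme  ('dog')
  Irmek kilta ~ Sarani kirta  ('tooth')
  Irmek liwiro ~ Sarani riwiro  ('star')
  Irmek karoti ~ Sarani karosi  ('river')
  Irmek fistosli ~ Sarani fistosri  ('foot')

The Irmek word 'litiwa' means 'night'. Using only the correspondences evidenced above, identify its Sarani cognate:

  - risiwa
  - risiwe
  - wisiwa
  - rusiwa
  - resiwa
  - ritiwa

liwiro ~ riwiro — Irmek l corresponds to Sarani r word-initially before a front vowel.
karoti ~ karosi — Irmek t corresponds to Sarani s between vowels (before a front vowel).
Applying these to Irmek 'litiwa':
  litiwa → ritiwa   (l→r word-initially before a front vowel)
  ritiwa → risiwa   (t→s between vowels (before a front vowel))
So the Sarani cognate is 'risiwa'.

risiwa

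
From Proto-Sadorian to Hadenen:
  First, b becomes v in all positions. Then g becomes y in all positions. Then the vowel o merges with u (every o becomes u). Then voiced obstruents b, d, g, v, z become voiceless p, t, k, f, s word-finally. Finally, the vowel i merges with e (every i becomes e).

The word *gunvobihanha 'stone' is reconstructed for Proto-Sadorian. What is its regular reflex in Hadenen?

yunvuvehanha

Hadenen: *gunvobihanha > gunvovihanha > yunvovihanha > yunvuvihanha > yunvuvehanha  (by unconditioned shift, unconditioned shift, vowel merger, vowel merger)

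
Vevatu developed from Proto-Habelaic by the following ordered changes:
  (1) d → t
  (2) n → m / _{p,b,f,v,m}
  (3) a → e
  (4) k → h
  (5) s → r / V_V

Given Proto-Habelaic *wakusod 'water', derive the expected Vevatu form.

wehurot

Vevatu: *wakusod > wakusot > wekusot > wehusot > wehurot  (by unconditioned shift, vowel merger, unconditioned shift, rhotacism)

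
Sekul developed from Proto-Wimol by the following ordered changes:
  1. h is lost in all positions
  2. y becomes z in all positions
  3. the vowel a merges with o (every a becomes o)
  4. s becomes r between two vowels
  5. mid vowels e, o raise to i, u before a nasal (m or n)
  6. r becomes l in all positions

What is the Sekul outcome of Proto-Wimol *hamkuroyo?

umkulozo

Sekul: start from *hamkuroyo.
  rule 1 (h-loss): hamkuroyo → amkuroyo
  rule 2 (unconditioned shift): amkuroyo → amkurozo
  rule 3 (vowel merger): amkurozo → omkurozo
  rule 4: no change — omkurozo
  rule 5 (pre-nasal raising): omkurozo → umkurozo
  rule 6 (unconditioned shift): umkurozo → umkulozo
  ⇒ Sekul umkulozo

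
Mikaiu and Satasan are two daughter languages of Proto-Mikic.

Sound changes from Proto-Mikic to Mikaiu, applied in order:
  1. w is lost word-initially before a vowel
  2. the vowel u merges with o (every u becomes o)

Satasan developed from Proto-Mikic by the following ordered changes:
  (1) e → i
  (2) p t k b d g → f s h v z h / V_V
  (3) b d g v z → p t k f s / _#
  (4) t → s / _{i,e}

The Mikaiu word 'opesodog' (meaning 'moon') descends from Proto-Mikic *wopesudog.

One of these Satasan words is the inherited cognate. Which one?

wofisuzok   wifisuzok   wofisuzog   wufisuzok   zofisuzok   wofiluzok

Satasan: *wopesudog
  wopesudog → wopisudog   [vowel merger]
  wopisudog → wofisuzog   [intervocalic lenition]
  wofisuzog → wofisuzok   [final devoicing]
  wofisuzok (rule 4 does not apply)
  giving Satasan wofisuzok.

wofisuzok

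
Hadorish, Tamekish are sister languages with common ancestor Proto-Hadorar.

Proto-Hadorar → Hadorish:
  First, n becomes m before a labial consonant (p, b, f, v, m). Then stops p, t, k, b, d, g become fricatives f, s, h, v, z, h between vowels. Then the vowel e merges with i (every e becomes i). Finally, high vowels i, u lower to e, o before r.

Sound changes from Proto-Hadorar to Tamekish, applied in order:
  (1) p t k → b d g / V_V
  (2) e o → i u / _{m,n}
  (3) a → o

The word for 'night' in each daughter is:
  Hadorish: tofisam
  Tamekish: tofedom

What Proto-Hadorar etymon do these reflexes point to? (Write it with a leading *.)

*tofetam

Position 5: Hadorish has s, Tamekish has d. Taking the neighbouring segments as reconstructed: Hadorish s could go back to *t or *s; Tamekish d could go back to *t or *d — the one source consistent with every daughter is *t.
Position 6: Hadorish has a, Tamekish has o. Hadorish preserves a here (none of its changes turn any other segment into a), so the proto-segment is *a.
Verify the candidate proto-form against each daughter:
Hadorish: start from *tofetam.
  rule 1: no change — tofetam
  rule 2 (intervocalic lenition): tofetam → tofesam
  rule 3 (vowel merger): tofesam → tofisam
  rule 4: no change — tofisam
  ⇒ Hadorish tofisam
Tamekish: start from *tofetam.
  rule 1 (intervocalic voicing): tofetam → tofedam
  rule 2: no change — tofedam
  rule 3 (vowel merger): tofedam → tofedom
  ⇒ Tamekish tofedom
No other proto-form is consistent with every reflex, so the reconstruction is *tofetam.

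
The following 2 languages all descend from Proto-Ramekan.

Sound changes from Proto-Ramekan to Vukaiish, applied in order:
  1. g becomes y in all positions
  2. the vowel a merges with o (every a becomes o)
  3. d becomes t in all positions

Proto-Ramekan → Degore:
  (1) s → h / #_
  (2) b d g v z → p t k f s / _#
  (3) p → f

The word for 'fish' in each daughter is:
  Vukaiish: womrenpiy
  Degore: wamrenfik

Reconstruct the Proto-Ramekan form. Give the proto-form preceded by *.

*wamrenpig

Position 7: Vukaiish has p, Degore has f. Vukaiish preserves p here (none of its changes turn any other segment into p), so the proto-segment is *p.
Position 2: Vukaiish has o, Degore has a. Degore preserves a here (none of its changes turn any other segment into a), so the proto-segment is *a.
Continuing position by position gives *wamrenpig; check it forward:
Vukaiish: *wamrenpig
  wamrenpig → wamrenpiy   [unconditioned shift]
  wamrenpiy → womrenpiy   [vowel merger]
  womrenpiy (rule 3 does not apply)
  giving Vukaiish womrenpiy.
Degore: *wamrenpig > wamrenpik > wamrenfik  (by final devoicing, unconditioned shift)
*wamrenpig is the unique common source.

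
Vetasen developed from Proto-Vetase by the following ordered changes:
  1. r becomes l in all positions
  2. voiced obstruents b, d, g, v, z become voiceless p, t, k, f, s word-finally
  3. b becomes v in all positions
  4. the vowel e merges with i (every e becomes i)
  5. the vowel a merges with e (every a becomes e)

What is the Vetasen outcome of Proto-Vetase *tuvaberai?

tuvevilei

Vetasen: *tuvaberai > tuvabelai > tuvavelai > tuvavilai > tuvevilei  (by unconditioned shift, unconditioned shift, vowel merger, vowel merger)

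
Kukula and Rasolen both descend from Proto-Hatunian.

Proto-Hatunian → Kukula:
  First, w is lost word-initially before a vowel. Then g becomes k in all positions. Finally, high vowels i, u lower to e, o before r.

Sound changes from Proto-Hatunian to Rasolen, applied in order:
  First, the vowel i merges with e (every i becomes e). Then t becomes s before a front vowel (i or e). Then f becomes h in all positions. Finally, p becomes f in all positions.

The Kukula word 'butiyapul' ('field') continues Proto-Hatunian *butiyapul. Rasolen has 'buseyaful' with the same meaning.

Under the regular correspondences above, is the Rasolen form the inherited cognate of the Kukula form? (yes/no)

yes

Derive the expected Rasolen reflex of *butiyapul:
Rasolen: *butiyapul > buteyapul > buseyapul > buseyaful  (by vowel merger, palatalisation, unconditioned shift)
Rasolen 'buseyaful' matches the regular reflex exactly, so the pair is cognate.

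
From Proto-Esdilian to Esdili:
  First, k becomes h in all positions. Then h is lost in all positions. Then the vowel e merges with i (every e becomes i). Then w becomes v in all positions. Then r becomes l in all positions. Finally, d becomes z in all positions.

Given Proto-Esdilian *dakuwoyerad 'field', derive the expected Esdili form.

Esdili: *dakuwoyerad > dahuwoyerad > dauwoyerad > dauwoyirad > dauvoyirad > dauvoyilad > zauvoyilaz  (by unconditioned shift, h-loss, vowel merger, unconditioned shift, unconditioned shift, unconditioned shift)

zauvoyilaz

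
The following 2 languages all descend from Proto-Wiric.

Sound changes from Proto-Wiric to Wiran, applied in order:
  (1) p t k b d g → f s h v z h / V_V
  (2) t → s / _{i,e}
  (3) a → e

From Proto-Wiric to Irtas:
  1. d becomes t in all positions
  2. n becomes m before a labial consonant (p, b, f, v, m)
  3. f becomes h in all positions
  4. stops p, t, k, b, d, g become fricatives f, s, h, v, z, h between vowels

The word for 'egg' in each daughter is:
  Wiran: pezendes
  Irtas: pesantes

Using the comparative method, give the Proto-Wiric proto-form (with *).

Position 3: Wiran has z, Irtas has s. Taking the neighbouring segments as reconstructed: Wiran z could go back to *d or *z; Irtas s could go back to *t or *d or *s — the one source consistent with every daughter is *d.
Position 4: Wiran has e, Irtas has a. Irtas preserves a here (none of its changes turn any other segment into a), so the proto-segment is *a.
Continuing position by position gives *pedandes; check it forward:
Wiran: *pedandes
  pedandes → pezandes   [intervocalic lenition]
  pezandes (rule 2 does not apply)
  pezandes → pezendes   [vowel merger]
  giving Wiran pezendes.
Irtas: *pedandes > petantes > pesantes  (by unconditioned shift, intervocalic lenition)
Only *pedandes yields all of Wiran pezendes, Irtas pesantes.

*pedandes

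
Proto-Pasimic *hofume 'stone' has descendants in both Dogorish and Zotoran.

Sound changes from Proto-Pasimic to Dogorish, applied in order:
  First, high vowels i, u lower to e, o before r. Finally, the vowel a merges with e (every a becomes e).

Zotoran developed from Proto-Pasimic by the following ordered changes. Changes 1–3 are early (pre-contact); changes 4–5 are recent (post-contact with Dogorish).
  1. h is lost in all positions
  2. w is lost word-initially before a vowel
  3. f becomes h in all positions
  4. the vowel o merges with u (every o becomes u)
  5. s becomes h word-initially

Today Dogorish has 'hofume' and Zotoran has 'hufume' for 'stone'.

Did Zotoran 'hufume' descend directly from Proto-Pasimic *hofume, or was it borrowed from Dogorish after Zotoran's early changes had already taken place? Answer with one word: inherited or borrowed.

borrowed

If inherited, *hofume would pass through all of Zotoran's changes:
Zotoran: start from *hofume.
  rule 1 (h-loss): hofume → ofume
  rule 2: no change — ofume
  rule 3 (unconditioned shift): ofume → ohume
  rule 4 (vowel merger): ohume → uhume
  rule 5: no change — uhume
  ⇒ Zotoran uhume
If borrowed from Dogorish 'hofume' after the early changes, it would undergo only the recent ones:
  rule 4 (vowel merger): hofume → hufume
  rule 5 (debuccalisation): no change (hufume)
  ⇒ as a loan: hufume
Zotoran 'hufume' matches the loan outcome 'hufume', not the inherited 'uhume' — it skipped the early Zotoran changes, so it was borrowed from Dogorish.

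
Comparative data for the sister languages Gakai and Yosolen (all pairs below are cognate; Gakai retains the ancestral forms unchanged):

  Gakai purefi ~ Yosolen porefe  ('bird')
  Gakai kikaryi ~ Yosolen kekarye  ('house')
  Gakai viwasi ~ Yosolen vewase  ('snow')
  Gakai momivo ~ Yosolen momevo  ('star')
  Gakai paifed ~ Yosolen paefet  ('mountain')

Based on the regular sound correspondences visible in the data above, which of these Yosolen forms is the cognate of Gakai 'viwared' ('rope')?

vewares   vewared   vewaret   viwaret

kikaryi ~ kekarye, viwasi ~ vewase — Gakai i corresponds to Yosolen e after a consonant, before a consonant other than r, m, n, p, b, f, v.
paifed ~ paefet — Gakai d corresponds to Yosolen t word-finally.
Applying these to Gakai 'viwared':
  viwared → vewared   (i→e after a consonant, before a consonant other than r, m, n, p, b, f, v)
  vewared → vewaret   (d→t word-finally)
So the Yosolen cognate is 'vewaret'.

vewaret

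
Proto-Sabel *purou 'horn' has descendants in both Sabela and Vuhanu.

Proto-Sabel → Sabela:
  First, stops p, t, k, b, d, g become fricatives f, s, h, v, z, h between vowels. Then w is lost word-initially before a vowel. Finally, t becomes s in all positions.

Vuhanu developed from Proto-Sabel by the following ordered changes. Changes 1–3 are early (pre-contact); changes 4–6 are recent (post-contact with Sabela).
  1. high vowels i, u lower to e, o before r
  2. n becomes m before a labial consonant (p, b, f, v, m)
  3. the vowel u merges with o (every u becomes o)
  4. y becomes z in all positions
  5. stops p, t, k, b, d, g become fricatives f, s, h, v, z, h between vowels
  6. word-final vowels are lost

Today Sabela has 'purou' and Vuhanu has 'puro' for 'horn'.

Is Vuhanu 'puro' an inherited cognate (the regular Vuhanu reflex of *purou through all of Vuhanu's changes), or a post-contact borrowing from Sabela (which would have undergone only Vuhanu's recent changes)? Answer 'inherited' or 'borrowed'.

borrowed

If inherited, *purou would pass through all of Vuhanu's changes:
Vuhanu: *purou > porou > poroo > poro  (by pre-rhotic lowering, vowel merger, apocope)
If borrowed from Sabela 'purou' after the early changes, it would undergo only the recent ones:
  rule 4 (unconditioned shift): no change (purou)
  rule 5 (intervocalic lenition): no change (purou)
  rule 6 (apocope): purou → puro
  ⇒ as a loan: puro
Vuhanu 'puro' matches the loan outcome 'puro', not the inherited 'poro' — it skipped the early Vuhanu changes, so it was borrowed from Sabela.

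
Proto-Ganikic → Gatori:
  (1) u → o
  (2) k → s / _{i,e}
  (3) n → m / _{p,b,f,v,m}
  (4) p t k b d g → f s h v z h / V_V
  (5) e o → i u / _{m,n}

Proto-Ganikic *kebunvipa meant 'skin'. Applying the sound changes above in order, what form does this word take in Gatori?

Gatori: start from *kebunvipa.
  rule 1 (vowel merger): kebunvipa → kebonvipa
  rule 2 (palatalisation): kebonvipa → sebonvipa
  rule 3 (nasal place assimilation): sebonvipa → sebomvipa
  rule 4 (intervocalic lenition): sebomvipa → sevomvifa
  rule 5 (pre-nasal raising): sevomvifa → sevumvifa
  ⇒ Gatori sevumvifa

sevumvifa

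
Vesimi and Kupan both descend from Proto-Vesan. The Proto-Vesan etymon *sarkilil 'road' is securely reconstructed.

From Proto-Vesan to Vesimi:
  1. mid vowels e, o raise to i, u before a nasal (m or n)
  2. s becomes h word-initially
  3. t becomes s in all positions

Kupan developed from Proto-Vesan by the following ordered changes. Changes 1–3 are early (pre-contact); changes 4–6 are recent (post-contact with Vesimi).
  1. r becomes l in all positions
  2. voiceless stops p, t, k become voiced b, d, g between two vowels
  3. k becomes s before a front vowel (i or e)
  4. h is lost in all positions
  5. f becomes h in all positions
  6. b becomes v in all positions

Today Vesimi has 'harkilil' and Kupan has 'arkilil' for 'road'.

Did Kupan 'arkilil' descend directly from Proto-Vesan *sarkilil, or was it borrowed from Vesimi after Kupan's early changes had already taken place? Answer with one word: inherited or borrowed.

If inherited, *sarkilil would pass through all of Kupan's changes:
Kupan: *sarkilil
  sarkilil → salkilil   [unconditioned shift]
  salkilil (rule 2 does not apply)
  salkilil → salsilil   [palatalisation]
  salsilil (rule 4 does not apply)
  salsilil (rule 5 does not apply)
  salsilil (rule 6 does not apply)
  giving Kupan salsilil.
If borrowed from Vesimi 'harkilil' after the early changes, it would undergo only the recent ones:
  rule 4 (h-loss): harkilil → arkilil
  rule 5 (unconditioned shift): no change (arkilil)
  rule 6 (unconditioned shift): no change (arkilil)
  ⇒ as a loan: arkilil
Kupan 'arkilil' matches the loan outcome 'arkilil', not the inherited 'salsilil' — it skipped the early Kupan changes, so it was borrowed from Vesimi.

borrowed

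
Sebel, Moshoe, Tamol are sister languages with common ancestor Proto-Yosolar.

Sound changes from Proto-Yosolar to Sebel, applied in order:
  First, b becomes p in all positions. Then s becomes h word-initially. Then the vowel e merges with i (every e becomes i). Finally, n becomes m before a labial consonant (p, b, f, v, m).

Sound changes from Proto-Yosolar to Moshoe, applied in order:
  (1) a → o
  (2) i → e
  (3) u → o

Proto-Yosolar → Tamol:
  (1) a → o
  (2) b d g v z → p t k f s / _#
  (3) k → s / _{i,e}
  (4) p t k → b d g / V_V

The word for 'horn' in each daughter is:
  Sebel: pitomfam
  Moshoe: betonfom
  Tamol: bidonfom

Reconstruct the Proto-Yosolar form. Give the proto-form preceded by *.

*bitonfam

Position 2: Sebel has i, Moshoe has e, Tamol has i. Tamol preserves i here (none of its changes turn any other segment into i), so the proto-segment is *i.
Position 5: Sebel has m, Moshoe has n, Tamol has n. Moshoe preserves n here (none of its changes turn any other segment into n), so the proto-segment is *n.
Position 3: Sebel has t, Moshoe has t, Tamol has d. Sebel preserves t here (none of its changes turn any other segment into t), so the proto-segment is *t.
Verify the candidate proto-form against each daughter:
Sebel: *bitonfam
  bitonfam → pitonfam   [unconditioned shift]
  pitonfam (rule 2 does not apply)
  pitonfam (rule 3 does not apply)
  pitonfam → pitomfam   [nasal place assimilation]
  giving Sebel pitomfam.
Moshoe: start from *bitonfam.
  rule 1 (vowel merger): bitonfam → bitonfom
  rule 2 (vowel merger): bitonfom → betonfom
  rule 3: no change — betonfom
  ⇒ Moshoe betonfom
Tamol: *bitonfam
  bitonfam → bitonfom   [vowel merger]
  bitonfom (rule 2 does not apply)
  bitonfom (rule 3 does not apply)
  bitonfom → bidonfom   [intervocalic voicing]
  giving Tamol bidonfom.
Only *bitonfam yields all of Sebel pitomfam, Moshoe betonfom, Tamol bidonfom.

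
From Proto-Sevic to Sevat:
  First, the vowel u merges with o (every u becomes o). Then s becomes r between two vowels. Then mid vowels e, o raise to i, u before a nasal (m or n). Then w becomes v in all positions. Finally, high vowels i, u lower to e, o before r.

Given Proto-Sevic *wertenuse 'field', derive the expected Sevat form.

Sevat: *wertenuse > wertenose > wertenore > wertinore > vertinore  (by vowel merger, rhotacism, pre-nasal raising, unconditioned shift)

vertinore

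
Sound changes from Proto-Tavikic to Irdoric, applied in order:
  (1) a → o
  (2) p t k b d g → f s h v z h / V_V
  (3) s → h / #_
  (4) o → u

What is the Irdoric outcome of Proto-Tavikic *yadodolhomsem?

yuzuzulhumsem

Irdoric: *yadodolhomsem > yododolhomsem > yozozolhomsem > yuzuzulhumsem  (by vowel merger, intervocalic lenition, vowel merger)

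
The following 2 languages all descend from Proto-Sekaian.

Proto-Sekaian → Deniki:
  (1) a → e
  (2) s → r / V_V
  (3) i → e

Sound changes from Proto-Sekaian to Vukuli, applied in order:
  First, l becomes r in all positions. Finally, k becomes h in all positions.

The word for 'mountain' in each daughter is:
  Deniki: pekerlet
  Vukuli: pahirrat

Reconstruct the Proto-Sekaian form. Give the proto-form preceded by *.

Position 6: Deniki has l, Vukuli has r. Deniki preserves l here (none of its changes turn any other segment into l), so the proto-segment is *l.
Position 7: Deniki has e, Vukuli has a. Vukuli preserves a here (none of its changes turn any other segment into a), so the proto-segment is *a.
Position 4: Deniki has e, Vukuli has i. Vukuli preserves i here (none of its changes turn any other segment into i), so the proto-segment is *i.
Verify the candidate proto-form against each daughter:
Deniki: *pakirlat
  pakirlat → pekirlet   [vowel merger]
  pekirlet (rule 2 does not apply)
  pekirlet → pekerlet   [vowel merger]
  giving Deniki pekerlet.
Vukuli: *pakirlat
  pakirlat → pakirrat   [unconditioned shift]
  pakirrat → pahirrat   [unconditioned shift]
  giving Vukuli pahirrat.
*pakirlat is the unique common source.

*pakirlat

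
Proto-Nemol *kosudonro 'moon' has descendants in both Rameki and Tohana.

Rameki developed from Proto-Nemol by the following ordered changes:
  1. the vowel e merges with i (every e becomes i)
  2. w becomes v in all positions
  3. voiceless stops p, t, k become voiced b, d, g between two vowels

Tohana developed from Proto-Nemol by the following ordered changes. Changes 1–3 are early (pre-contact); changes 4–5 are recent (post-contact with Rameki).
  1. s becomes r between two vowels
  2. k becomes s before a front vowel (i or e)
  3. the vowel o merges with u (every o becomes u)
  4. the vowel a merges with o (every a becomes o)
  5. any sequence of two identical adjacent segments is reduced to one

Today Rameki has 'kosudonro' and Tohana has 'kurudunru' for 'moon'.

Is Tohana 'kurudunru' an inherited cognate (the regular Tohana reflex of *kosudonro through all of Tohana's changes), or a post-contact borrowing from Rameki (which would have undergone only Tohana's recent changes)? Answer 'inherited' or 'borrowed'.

inherited

If inherited, *kosudonro would pass through all of Tohana's changes:
Tohana: *kosudonro
  kosudonro → korudonro   [rhotacism]
  korudonro (rule 2 does not apply)
  korudonro → kurudunru   [vowel merger]
  kurudunru (rule 4 does not apply)
  kurudunru (rule 5 does not apply)
  giving Tohana kurudunru.
If borrowed from Rameki 'kosudonro' after the early changes, it would undergo only the recent ones:
  rule 4 (vowel merger): no change (kosudonro)
  rule 5 (degemination): no change (kosudonro)
  ⇒ as a loan: kosudonro
Tohana 'kurudunru' matches the inherited outcome exactly, so it is an inherited cognate, not a loan.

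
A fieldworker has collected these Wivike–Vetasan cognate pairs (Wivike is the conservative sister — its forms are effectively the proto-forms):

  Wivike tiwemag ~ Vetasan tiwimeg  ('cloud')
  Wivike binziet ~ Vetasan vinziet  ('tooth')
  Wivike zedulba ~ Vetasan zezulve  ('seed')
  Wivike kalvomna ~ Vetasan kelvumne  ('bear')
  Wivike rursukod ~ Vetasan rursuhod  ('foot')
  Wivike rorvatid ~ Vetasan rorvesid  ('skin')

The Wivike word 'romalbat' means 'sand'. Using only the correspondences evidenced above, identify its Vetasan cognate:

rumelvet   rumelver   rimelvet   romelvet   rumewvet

rumelvet

kalvomna ~ kelvumne — Wivike o corresponds to Vetasan u after a consonant, before a nasal.
tiwemag ~ tiwimeg, kalvomna ~ kelvumne — Wivike a corresponds to Vetasan e after a consonant, before a consonant other than r, m, n, p, b, f, v.
zedulba ~ zezulve — Wivike b corresponds to Vetasan v after a consonant, before a back vowel.
Applying these to Wivike 'romalbat':
  romalbat → rumalbat   (o→u after a consonant, before a nasal)
  rumalbat → rumelbat   (a→e after a consonant, before a consonant other than r, m, n, p, b, f, v)
  rumelbat → rumelvat   (b→v after a consonant, before a back vowel)
  rumelvat → rumelvet   (a→e after a consonant, before a consonant other than r, m, n, p, b, f, v)
So the Vetasan cognate is 'rumelvet'.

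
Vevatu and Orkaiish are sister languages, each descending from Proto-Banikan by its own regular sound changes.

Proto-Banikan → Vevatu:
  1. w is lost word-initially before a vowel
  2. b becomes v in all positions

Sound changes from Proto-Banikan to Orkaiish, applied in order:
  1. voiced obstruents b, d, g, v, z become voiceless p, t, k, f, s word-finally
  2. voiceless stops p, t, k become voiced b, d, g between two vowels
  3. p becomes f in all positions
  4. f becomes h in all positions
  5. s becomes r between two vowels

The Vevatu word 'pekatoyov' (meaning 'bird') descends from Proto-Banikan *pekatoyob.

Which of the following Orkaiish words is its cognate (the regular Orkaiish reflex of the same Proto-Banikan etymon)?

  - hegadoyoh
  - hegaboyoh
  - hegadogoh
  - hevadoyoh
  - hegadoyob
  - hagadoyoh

hegadoyoh

Orkaiish: *pekatoyob > pekatoyop > pegadoyop > fegadoyof > hegadoyoh  (by final devoicing, intervocalic voicing, unconditioned shift, unconditioned shift)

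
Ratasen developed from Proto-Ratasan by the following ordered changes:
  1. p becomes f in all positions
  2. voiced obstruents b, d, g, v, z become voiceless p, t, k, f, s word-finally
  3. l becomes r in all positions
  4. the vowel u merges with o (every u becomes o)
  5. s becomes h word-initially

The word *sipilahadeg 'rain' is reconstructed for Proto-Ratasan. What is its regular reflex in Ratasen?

Ratasen: start from *sipilahadeg.
  rule 1 (unconditioned shift): sipilahadeg → sifilahadeg
  rule 2 (final devoicing): sifilahadeg → sifilahadek
  rule 3 (unconditioned shift): sifilahadek → sifirahadek
  rule 4: no change — sifirahadek
  rule 5 (debuccalisation): sifirahadek → hifirahadek
  ⇒ Ratasen hifirahadek

hifirahadek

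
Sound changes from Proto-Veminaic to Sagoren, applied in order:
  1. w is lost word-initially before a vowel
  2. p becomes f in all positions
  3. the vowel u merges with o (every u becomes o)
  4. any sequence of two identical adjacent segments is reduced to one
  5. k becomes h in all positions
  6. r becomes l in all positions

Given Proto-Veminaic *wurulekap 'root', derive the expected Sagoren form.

Sagoren: start from *wurulekap.
  rule 1 (glide loss): wurulekap → urulekap
  rule 2 (unconditioned shift): urulekap → urulekaf
  rule 3 (vowel merger): urulekaf → orolekaf
  rule 4: no change — orolekaf
  rule 5 (unconditioned shift): orolekaf → orolehaf
  rule 6 (unconditioned shift): orolehaf → ololehaf
  ⇒ Sagoren ololehaf

ololehaf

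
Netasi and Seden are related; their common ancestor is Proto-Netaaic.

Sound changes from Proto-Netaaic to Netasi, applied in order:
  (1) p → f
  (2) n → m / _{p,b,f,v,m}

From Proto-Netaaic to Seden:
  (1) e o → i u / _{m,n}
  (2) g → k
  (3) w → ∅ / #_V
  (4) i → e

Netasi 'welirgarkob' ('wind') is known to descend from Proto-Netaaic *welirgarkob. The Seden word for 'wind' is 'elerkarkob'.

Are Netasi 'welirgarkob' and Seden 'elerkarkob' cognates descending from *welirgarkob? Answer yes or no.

yes

Derive the expected Seden reflex of *welirgarkob:
Seden: *welirgarkob > welirkarkob > elirkarkob > elerkarkob  (by unconditioned shift, glide loss, vowel merger)
Seden 'elerkarkob' matches the regular reflex exactly, so the pair is cognate.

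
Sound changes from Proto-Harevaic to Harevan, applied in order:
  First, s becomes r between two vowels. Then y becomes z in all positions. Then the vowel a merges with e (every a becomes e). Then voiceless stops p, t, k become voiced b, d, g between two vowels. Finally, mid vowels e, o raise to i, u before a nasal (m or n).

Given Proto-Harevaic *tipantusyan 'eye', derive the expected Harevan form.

Harevan: start from *tipantusyan.
  rule 1: no change — tipantusyan
  rule 2 (unconditioned shift): tipantusyan → tipantuszan
  rule 3 (vowel merger): tipantuszan → tipentuszen
  rule 4 (intervocalic voicing): tipentuszen → tibentuszen
  rule 5 (pre-nasal raising): tibentuszen → tibintuszin
  ⇒ Harevan tibintuszin

tibintuszin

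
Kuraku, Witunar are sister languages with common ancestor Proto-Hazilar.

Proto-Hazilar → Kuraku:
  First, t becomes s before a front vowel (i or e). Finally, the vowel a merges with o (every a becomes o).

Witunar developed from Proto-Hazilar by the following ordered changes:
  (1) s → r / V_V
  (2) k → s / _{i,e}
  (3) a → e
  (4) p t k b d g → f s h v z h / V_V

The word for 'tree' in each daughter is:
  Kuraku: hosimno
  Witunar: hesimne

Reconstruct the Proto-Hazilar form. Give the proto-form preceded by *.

Position 3: Kuraku has s, Witunar has s. Taking the neighbouring segments as reconstructed: Kuraku s could go back to *t or *s; Witunar s could go back to *t or *k — the one source consistent with every daughter is *t.
Position 2: Kuraku has o, Witunar has e. Taking the neighbouring segments as reconstructed: Kuraku o could go back to *a or *o; Witunar e could go back to *a or *e — the one source consistent with every daughter is *a.
Verify the candidate proto-form against each daughter:
Kuraku: *hatimna
  hatimna → hasimna   [palatalisation]
  hasimna → hosimno   [vowel merger]
  giving Kuraku hosimno.
Witunar: *hatimna
  hatimna (rule 1 does not apply)
  hatimna (rule 2 does not apply)
  hatimna → hetimne   [vowel merger]
  hetimne → hesimne   [intervocalic lenition]
  giving Witunar hesimne.
No other proto-form is consistent with every reflex, so the reconstruction is *hatimna.

*hatimna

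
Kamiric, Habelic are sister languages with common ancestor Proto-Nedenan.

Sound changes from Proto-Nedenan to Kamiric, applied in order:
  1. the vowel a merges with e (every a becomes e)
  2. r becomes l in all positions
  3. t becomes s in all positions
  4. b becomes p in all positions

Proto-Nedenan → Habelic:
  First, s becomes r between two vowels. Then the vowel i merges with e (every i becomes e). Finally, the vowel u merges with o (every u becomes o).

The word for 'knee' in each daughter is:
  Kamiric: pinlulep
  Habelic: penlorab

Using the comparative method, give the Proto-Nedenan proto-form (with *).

*pinlurab

Position 2: Kamiric has i, Habelic has e. Kamiric preserves i here (none of its changes turn any other segment into i), so the proto-segment is *i.
Position 8: Kamiric has p, Habelic has b. Habelic preserves b here (none of its changes turn any other segment into b), so the proto-segment is *b.
Continuing position by position gives *pinlurab; check it forward:
Kamiric: *pinlurab > pinlureb > pinluleb > pinlulep  (by vowel merger, unconditioned shift, unconditioned shift)
Habelic: *pinlurab > penlurab > penlorab  (by vowel merger, vowel merger)
Only *pinlurab yields all of Kamiric pinlulep, Habelic penlorab.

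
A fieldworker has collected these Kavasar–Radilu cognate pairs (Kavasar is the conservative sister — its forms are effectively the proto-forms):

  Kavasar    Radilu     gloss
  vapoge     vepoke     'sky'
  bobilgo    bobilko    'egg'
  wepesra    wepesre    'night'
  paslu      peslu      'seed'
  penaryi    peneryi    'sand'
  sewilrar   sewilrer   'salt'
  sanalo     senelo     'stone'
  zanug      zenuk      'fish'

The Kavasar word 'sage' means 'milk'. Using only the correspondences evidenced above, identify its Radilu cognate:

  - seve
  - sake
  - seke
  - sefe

seke

paslu ~ peslu, sanalo ~ senelo — Kavasar a corresponds to Radilu e after a consonant, before a consonant other than r, m, n, p, b, f, v.
vapoge ~ vepoke — Kavasar g corresponds to Radilu k between vowels (before a front vowel).
Applying these to Kavasar 'sage':
  sage → sege   (a→e after a consonant, before a consonant other than r, m, n, p, b, f, v)
  sege → seke   (g→k between vowels (before a front vowel))
So the Radilu cognate is 'seke'.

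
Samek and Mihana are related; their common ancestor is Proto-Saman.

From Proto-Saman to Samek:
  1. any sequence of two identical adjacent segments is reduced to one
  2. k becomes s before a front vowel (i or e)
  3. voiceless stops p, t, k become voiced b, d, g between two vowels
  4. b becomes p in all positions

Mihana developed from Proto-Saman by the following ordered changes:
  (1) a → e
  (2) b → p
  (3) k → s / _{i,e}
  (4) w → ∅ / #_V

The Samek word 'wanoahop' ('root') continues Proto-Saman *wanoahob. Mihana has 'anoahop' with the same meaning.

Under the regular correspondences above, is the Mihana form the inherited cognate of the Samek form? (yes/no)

no

Derive the expected Mihana reflex of *wanoahob:
Mihana: *wanoahob > wenoehob > wenoehop > enoehop  (by vowel merger, unconditioned shift, glide loss)
The regular Mihana reflex would be 'enoehop', but the attested form is 'anoahop'. The correspondence is irregular, so they are not cognates (the Mihana form has a different source).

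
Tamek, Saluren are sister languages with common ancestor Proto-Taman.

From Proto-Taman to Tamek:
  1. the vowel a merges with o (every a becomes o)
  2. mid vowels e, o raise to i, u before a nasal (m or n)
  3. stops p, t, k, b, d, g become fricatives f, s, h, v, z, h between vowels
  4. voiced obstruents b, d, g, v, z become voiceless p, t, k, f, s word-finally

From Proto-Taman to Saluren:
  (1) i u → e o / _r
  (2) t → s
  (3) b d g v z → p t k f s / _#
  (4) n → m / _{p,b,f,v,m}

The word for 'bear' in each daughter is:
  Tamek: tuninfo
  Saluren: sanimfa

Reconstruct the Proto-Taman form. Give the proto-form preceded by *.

Position 1: Tamek has t, Saluren has s. Taking the neighbouring segments as reconstructed: Tamek t can only go back to *t; Saluren s could go back to *t or *s — the one source consistent with every daughter is *t.
Position 5: Tamek has n, Saluren has m. Tamek preserves n here (none of its changes turn any other segment into n), so the proto-segment is *n.
Position 2: Tamek has u, Saluren has a. Saluren preserves a here (none of its changes turn any other segment into a), so the proto-segment is *a.
This points to *taninfa. Verify forward in each daughter:
Tamek: *taninfa
  taninfa → toninfo   [vowel merger]
  toninfo → tuninfo   [pre-nasal raising]
  tuninfo (rule 3 does not apply)
  tuninfo (rule 4 does not apply)
  giving Tamek tuninfo.
Saluren: *taninfa
  taninfa (rule 1 does not apply)
  taninfa → saninfa   [unconditioned shift]
  saninfa (rule 3 does not apply)
  saninfa → sanimfa   [nasal place assimilation]
  giving Saluren sanimfa.
Only *taninfa yields all of Tamek tuninfo, Saluren sanimfa.

*taninfa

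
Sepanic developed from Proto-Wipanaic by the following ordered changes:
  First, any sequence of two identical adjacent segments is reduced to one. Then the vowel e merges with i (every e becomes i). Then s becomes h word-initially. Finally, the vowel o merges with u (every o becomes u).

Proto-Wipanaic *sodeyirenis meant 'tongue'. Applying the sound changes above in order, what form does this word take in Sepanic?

hudiyirinis

Sepanic: start from *sodeyirenis.
  rule 1: no change — sodeyirenis
  rule 2 (vowel merger): sodeyirenis → sodiyirinis
  rule 3 (debuccalisation): sodiyirinis → hodiyirinis
  rule 4 (vowel merger): hodiyirinis → hudiyirinis
  ⇒ Sepanic hudiyirinis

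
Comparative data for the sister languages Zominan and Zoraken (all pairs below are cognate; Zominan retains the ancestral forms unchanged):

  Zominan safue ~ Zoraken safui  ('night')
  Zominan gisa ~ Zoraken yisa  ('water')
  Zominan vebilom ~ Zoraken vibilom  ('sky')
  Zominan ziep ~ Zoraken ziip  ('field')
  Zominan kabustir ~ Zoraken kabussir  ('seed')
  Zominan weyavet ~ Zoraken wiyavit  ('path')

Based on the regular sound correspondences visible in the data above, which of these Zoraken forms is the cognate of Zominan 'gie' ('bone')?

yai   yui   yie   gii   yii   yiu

yii

gisa ~ yisa — Zominan g corresponds to Zoraken y word-initially before a front vowel.
safue ~ safui — Zominan e corresponds to Zoraken i word-finally.
Applying these to Zominan 'gie':
  gie → yie   (g→y word-initially before a front vowel)
  yie → yii   (e→i word-finally)
So the Zoraken cognate is 'yii'.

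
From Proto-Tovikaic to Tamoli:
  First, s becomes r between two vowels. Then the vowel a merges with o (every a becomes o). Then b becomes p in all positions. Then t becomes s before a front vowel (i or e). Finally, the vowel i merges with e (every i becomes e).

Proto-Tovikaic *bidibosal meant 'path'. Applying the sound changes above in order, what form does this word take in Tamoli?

pedeporol

Tamoli: *bidibosal
  bidibosal → bidiboral   [rhotacism]
  bidiboral → bidiborol   [vowel merger]
  bidiborol → pidiporol   [unconditioned shift]
  pidiporol (rule 4 does not apply)
  pidiporol → pedeporol   [vowel merger]
  giving Tamoli pedeporol.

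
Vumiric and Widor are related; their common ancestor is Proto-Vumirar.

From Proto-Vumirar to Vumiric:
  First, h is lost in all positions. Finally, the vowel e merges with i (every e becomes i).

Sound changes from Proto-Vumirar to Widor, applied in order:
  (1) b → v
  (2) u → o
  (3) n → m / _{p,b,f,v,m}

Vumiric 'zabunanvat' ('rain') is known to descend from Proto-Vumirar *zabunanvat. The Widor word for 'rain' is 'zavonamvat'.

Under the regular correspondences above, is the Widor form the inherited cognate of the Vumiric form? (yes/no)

Derive the expected Widor reflex of *zabunanvat:
Widor: start from *zabunanvat.
  rule 1 (unconditioned shift): zabunanvat → zavunanvat
  rule 2 (vowel merger): zavunanvat → zavonanvat
  rule 3 (nasal place assimilation): zavonanvat → zavonamvat
  ⇒ Widor zavonamvat
Widor 'zavonamvat' matches the regular reflex exactly, so the pair is cognate.

yes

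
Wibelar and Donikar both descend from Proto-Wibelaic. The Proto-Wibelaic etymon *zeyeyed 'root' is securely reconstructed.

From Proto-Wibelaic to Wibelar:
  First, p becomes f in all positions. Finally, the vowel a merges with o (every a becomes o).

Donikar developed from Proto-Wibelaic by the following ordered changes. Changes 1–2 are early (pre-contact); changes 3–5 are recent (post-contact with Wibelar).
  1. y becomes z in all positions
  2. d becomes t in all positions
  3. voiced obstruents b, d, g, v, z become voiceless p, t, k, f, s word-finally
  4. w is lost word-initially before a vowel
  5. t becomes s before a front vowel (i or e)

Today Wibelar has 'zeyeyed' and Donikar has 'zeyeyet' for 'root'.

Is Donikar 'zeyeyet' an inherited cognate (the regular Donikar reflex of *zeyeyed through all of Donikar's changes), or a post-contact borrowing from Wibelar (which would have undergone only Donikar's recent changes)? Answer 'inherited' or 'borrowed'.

If inherited, *zeyeyed would pass through all of Donikar's changes:
Donikar: *zeyeyed
  zeyeyed → zezezed   [unconditioned shift]
  zezezed → zezezet   [unconditioned shift]
  zezezet (rule 3 does not apply)
  zezezet (rule 4 does not apply)
  zezezet (rule 5 does not apply)
  giving Donikar zezezet.
If borrowed from Wibelar 'zeyeyed' after the early changes, it would undergo only the recent ones:
  rule 3 (final devoicing): zeyeyed → zeyeyet
  rule 4 (glide loss): no change (zeyeyet)
  rule 5 (palatalisation): no change (zeyeyet)
  ⇒ as a loan: zeyeyet
Donikar 'zeyeyet' matches the loan outcome 'zeyeyet', not the inherited 'zezezet' — it skipped the early Donikar changes, so it was borrowed from Wibelar.

borrowed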